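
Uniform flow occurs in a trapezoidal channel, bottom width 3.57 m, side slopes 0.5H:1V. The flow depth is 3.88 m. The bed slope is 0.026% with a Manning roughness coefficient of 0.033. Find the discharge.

With bottom width b = 3.57 m and side slope z = 0.5: A = (b + zy)y = (3.57 + 0.5×3.88)×3.88 = 21.38 m²; P = b + 2y√(1+z²) = 3.57 + 2×3.88×1.118 = 12.25 m.
Hydraulic radius R = A/P = 21.38/12.25 = 1.746 m.
Manning's equation: Q = (1/n) A R^(2/3) S^(1/2) = (1/0.033) × 21.38 × 1.746^(2/3) × 0.00026^(1/2) = 15.1 m³/s.

Q = 15.1 m³/s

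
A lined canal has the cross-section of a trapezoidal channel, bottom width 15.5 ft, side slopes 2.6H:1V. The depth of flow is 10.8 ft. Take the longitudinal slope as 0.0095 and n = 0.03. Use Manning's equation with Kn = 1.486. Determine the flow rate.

Q = 7690 ft³/s

With bottom width b = 15.5 ft and side slope z = 2.6: A = (b + zy)y = (15.5 + 2.6×10.8)×10.8 = 470.7 ft²; P = b + 2y√(1+z²) = 15.5 + 2×10.8×2.786 = 75.67 ft.
Hydraulic radius R = A/P = 470.7/75.67 = 6.22 ft.
Manning's equation: Q = (1.486/n) A R^(2/3) S^(1/2) = (1.486/0.03) × 470.7 × 6.22^(2/3) × 0.0095^(1/2) = 7690 ft³/s.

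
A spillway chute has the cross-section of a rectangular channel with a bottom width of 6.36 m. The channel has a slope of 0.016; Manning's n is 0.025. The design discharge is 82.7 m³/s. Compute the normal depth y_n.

y_n = 2.17 m

Manning's equation rearranged: A R^(2/3) = nQ / (1·√S) = 0.025 × 82.7 / (√0.016) = 16.35.
At y = 1.89 m: A R^(2/3) = 13.46 — short.
At y = 2.36 m: A R^(2/3) = 18.38 — over.
At y = 2.17 m: A R^(2/3) = 16.35 — ≈ 16.35.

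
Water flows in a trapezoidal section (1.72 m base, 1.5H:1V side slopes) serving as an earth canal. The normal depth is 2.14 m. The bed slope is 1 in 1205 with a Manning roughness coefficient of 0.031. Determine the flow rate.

With bottom width b = 1.72 m and side slope z = 1.5: A = (b + zy)y = (1.72 + 1.5×2.14)×2.14 = 10.55 m²; P = b + 2y√(1+z²) = 1.72 + 2×2.14×1.803 = 9.436 m.
Hydraulic radius R = A/P = 10.55/9.436 = 1.118 m.
Manning's equation: Q = (1/n) A R^(2/3) S^(1/2) = (1/0.031) × 10.55 × 1.118^(2/3) × 0.0008299^(1/2) = 10.6 m³/s.

Q = 10.6 m³/s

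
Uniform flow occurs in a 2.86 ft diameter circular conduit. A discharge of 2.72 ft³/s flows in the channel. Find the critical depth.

y_c = 0.52 ft

At critical depth, Q² T / (g A³) = 1, i.e. A³/T = Q²/g = 2.72²/32.2 = 0.2298.
Trying y = 0.429 ft: A³/T = 0.108 — too small.
Trying y = 0.562 ft: A³/T = 0.3121 — too large.
Trying y = 0.52 ft: A³/T = 0.2302 — ≈ 0.2298.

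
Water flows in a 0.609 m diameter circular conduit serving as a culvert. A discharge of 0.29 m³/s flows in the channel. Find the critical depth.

y_c = 0.349 m

At critical depth, Q² T / (g A³) = 1, i.e. A³/T = Q²/g = 0.29²/9.81 = 0.008573.
Trying y = 0.251 m: A³/T = 0.002422 — low.
Trying y = 0.404 m: A³/T = 0.015 — high.
Trying y = 0.349 m: A³/T = 0.008542 — close enough.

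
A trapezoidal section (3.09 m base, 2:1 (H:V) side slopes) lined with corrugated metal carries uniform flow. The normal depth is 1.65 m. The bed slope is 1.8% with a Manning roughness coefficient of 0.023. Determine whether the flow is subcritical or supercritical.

supercritical

With bottom width b = 3.09 m and side slope z = 2: A = (b + zy)y = (3.09 + 2×1.65)×1.65 = 10.54 m²; P = b + 2y√(1+z²) = 3.09 + 2×1.65×2.236 = 10.47 m.
Hydraulic radius R = A/P = 10.54/10.47 = 1.007 m.
V = (1/n) R^(2/3) √S = (1/0.023) × 1.007^(2/3) × √0.018 = 5.861 m/s. Hydraulic depth D_h = A/T = 10.54/9.69 = 1.088 m.
Froude number Fr = V/√(g·D_h) = 5.861/√(9.81×1.088) = 1.79, which is greater than 1, so the flow is supercritical.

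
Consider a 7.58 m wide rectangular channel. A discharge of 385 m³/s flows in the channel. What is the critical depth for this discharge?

y_c = 6.41 m

For a rectangular channel, critical depth y_c = (q²/g)^(1/3) where q = Q/b = 385/7.58 = 50.79 m²/s.
So y_c = (50.79²/9.81)^(1/3) = 6.41 m.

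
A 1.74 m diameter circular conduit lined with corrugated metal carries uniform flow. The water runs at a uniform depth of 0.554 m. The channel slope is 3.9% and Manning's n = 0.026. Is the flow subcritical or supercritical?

supercritical

For a circular section of diameter D = 1.74 m at depth y = 0.554 m, the central angle is θ = 2 arccos(1 − 2y/D) = 2.398 rad. Then A = (D²/8)(θ − sin θ) = 0.6514 m² and P = Dθ/2 = 2.086 m.
Hydraulic radius R = A/P = 0.6514/2.086 = 0.3122 m.
V = (1/n) R^(2/3) √S = (1/0.026) × 0.3122^(2/3) × √0.039 = 3.496 m/s. Hydraulic depth D_h = A/T = 0.6514/1.621 = 0.4018 m.
Froude number Fr = V/√(g·D_h) = 3.496/√(9.81×0.4018) = 1.76, which is greater than 1, so the flow is supercritical.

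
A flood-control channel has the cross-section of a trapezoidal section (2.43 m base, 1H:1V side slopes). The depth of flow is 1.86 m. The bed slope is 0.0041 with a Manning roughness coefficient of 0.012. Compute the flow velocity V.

With bottom width b = 2.43 m and side slope z = 1: A = (b + zy)y = (2.43 + 1×1.86)×1.86 = 7.979 m²; P = b + 2y√(1+z²) = 2.43 + 2×1.86×1.414 = 7.691 m.
Hydraulic radius R = A/P = 7.979/7.691 = 1.038 m.
From Manning's equation, V = (1/n) R^(2/3) S^(1/2) = (1/0.012) × 1.038^(2/3) × 0.0041^(1/2) = 5.47 m/s.

V = 5.47 m/s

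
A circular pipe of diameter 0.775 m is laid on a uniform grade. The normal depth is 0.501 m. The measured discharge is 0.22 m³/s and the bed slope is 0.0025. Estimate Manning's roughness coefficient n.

n = 0.0269

For a circular section of diameter D = 0.775 m at depth y = 0.501 m, the central angle is θ = 2 arccos(1 − 2y/D) = 3.736 rad. Then A = (D²/8)(θ − sin θ) = 0.3226 m² and P = Dθ/2 = 1.448 m.
Hydraulic radius R = A/P = 0.3226/1.448 = 0.2228 m.
Rearranging Manning's equation: n = (1/Q) A R^(2/3) S^(1/2) = (1/0.22) × 0.3226 × 0.2228^(2/3) × √0.0025 = 0.0269.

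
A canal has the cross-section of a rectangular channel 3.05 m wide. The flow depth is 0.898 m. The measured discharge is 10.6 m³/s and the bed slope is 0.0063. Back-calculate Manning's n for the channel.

n = 0.014

Flow area A = b·y = 3.05 × 0.898 = 2.739 m². Wetted perimeter P = b + 2y = 3.05 + 2×0.898 = 4.846 m.
Hydraulic radius R = A/P = 2.739/4.846 = 0.5652 m.
Rearranging Manning's equation: n = (1/Q) A R^(2/3) S^(1/2) = (1/10.6) × 2.739 × 0.5652^(2/3) × √0.0063 = 0.014.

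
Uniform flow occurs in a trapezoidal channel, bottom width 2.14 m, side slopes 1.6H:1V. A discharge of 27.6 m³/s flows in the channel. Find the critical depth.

y_c = 1.72 m

At critical depth, Q² T / (g A³) = 1, i.e. A³/T = Q²/g = 27.6²/9.81 = 77.65.
At y = 1.54 m: A³/T = 50.43 — low.
At y = 2.15 m: A³/T = 191.4 — high.
At y = 1.72 m: A³/T = 77.93 — ≈ 77.65.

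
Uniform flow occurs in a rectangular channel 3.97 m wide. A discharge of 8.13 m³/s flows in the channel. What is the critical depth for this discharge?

y_c = 0.753 m

For a rectangular channel, critical depth y_c = (q²/g)^(1/3) where q = Q/b = 8.13/3.97 = 2.048 m²/s.
So y_c = (2.048²/9.81)^(1/3) = 0.753 m.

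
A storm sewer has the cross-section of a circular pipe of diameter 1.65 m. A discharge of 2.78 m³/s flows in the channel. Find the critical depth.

y_c = 0.838 m

At critical depth, Q² T / (g A³) = 1, i.e. A³/T = Q²/g = 2.78²/9.81 = 0.7878.
Trying y = 0.721 m: A³/T = 0.4424 — short.
Trying y = 1.01 m: A³/T = 1.605 — over.
Trying y = 0.838 m: A³/T = 0.7862 — ≈ 0.7878.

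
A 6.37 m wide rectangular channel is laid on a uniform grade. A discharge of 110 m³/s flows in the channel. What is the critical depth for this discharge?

For a rectangular channel, critical depth y_c = (q²/g)^(1/3) where q = Q/b = 110/6.37 = 17.27 m²/s.
So y_c = (17.27²/9.81)^(1/3) = 3.12 m.

y_c = 3.12 m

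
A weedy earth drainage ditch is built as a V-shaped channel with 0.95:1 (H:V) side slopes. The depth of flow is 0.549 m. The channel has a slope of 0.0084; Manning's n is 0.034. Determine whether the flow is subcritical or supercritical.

For a triangular section with side slope z = 0.95: A = zy² = 0.95×0.549² = 0.2863 m²; P = 2y√(1+z²) = 2×0.549×1.379 = 1.514 m.
Hydraulic radius R = A/P = 0.2863/1.514 = 0.1891 m.
V = (1/n) R^(2/3) √S = (1/0.034) × 0.1891^(2/3) × √0.0084 = 0.888 m/s. Hydraulic depth D_h = A/T = 0.2863/1.043 = 0.2745 m.
Froude number Fr = V/√(g·D_h) = 0.888/√(9.81×0.2745) = 0.541, which is less than 1, so the flow is subcritical.

subcritical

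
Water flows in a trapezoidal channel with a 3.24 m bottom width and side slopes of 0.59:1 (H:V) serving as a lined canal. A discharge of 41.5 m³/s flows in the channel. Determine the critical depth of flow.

y_c = 2.22 m

At critical depth, Q² T / (g A³) = 1, i.e. A³/T = Q²/g = 41.5²/9.81 = 175.6.
At y = 2.55 m: A³/T = 283.4 — high.
At y = 1.99 m: A³/T = 121.3 — low.
At y = 2.22 m: A³/T = 175.9 — ≈ 175.6.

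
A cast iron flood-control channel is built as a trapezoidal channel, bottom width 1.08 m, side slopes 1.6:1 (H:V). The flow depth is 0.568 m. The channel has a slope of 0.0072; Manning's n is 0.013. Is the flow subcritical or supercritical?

With bottom width b = 1.08 m and side slope z = 1.6: A = (b + zy)y = (1.08 + 1.6×0.568)×0.568 = 1.13 m²; P = b + 2y√(1+z²) = 1.08 + 2×0.568×1.887 = 3.223 m.
Hydraulic radius R = A/P = 1.13/3.223 = 0.3504 m.
V = (1/n) R^(2/3) √S = (1/0.013) × 0.3504^(2/3) × √0.0072 = 3.244 m/s. Hydraulic depth D_h = A/T = 1.13/2.898 = 0.3899 m.
Froude number Fr = V/√(g·D_h) = 3.244/√(9.81×0.3899) = 1.66, which is greater than 1, so the flow is supercritical.

supercritical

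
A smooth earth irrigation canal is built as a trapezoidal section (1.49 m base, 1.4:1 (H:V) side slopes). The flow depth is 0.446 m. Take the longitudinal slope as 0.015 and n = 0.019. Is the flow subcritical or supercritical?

With bottom width b = 1.49 m and side slope z = 1.4: A = (b + zy)y = (1.49 + 1.4×0.446)×0.446 = 0.943 m²; P = b + 2y√(1+z²) = 1.49 + 2×0.446×1.72 = 3.025 m.
Hydraulic radius R = A/P = 0.943/3.025 = 0.3118 m.
V = (1/n) R^(2/3) √S = (1/0.019) × 0.3118^(2/3) × √0.015 = 2.964 m/s. Hydraulic depth D_h = A/T = 0.943/2.739 = 0.3443 m.
Froude number Fr = V/√(g·D_h) = 2.964/√(9.81×0.3443) = 1.61, which is greater than 1, so the flow is supercritical.

supercritical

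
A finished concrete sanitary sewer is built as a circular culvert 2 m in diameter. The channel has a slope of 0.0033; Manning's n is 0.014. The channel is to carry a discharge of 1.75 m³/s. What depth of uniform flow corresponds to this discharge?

y_n = 0.631 m

Manning's equation rearranged: A R^(2/3) = nQ / (1·√S) = 0.014 × 1.75 / (√0.0033) = 0.4265.
At y = 0.538 m: A R^(2/3) = 0.3133 — too small.
At y = 0.8 m: A R^(2/3) = 0.6669 — too large.
At y = 0.631 m: A R^(2/3) = 0.4271 — close enough.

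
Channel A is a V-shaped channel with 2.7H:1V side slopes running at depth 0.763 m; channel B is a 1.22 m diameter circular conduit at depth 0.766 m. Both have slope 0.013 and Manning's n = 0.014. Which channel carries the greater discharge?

channel A

Channel A: For a triangular section with side slope z = 2.7: A = zy² = 2.7×0.763² = 1.572 m²; P = 2y√(1+z²) = 2×0.763×2.879 = 4.394 m. Hydraulic radius R = A/P = 1.572/4.394 = 0.3578 m. Q_A = (1/0.014)·1.572·0.3578^(2/3)·√0.013 = 6.451 m³/s.
Channel B: For a circular section of diameter D = 1.22 m at depth y = 0.766 m, the central angle is θ = 2 arccos(1 − 2y/D) = 3.659 rad. Then A = (D²/8)(θ − sin θ) = 0.7727 m² and P = Dθ/2 = 2.232 m. Hydraulic radius R = A/P = 0.7727/2.232 = 0.3462 m. Q_B = (1/0.014)·0.7727·0.3462^(2/3)·√0.013 = 3.103 m³/s.
Q_A = 6.451 m³/s vs Q_B = 3.103 m³/s, so channel A carries more.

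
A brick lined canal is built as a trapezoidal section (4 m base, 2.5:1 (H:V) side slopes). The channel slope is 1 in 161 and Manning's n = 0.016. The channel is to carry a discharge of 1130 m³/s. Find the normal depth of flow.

y_n = 5.84 m

Manning's equation rearranged: A R^(2/3) = nQ / (1·√S) = 0.016 × 1130 / (√0.006211) = 229.4.
Try y = 6.56 m: A R^(2/3) = 302.8 — over.
Try y = 5.11 m: A R^(2/3) = 167 — short.
Try y = 5.84 m: A R^(2/3) = 229.2 — ≈ 229.4.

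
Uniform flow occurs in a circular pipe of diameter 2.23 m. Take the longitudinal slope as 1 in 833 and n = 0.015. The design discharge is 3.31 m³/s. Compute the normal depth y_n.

Manning's equation rearranged: A R^(2/3) = nQ / (1·√S) = 0.015 × 3.31 / (√0.0012) = 1.433.
Try y = 0.84 m: A R^(2/3) = 0.7981 — too small.
Try y = 1.44 m: A R^(2/3) = 1.982 — too large.
Try y = 1.17 m: A R^(2/3) = 1.434 — ≈ 1.433.

y_n = 1.17 m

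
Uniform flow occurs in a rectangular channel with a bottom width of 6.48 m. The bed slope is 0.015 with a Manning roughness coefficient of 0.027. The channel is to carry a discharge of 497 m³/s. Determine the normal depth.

y_n = 9.41 m

Manning's equation rearranged: A R^(2/3) = nQ / (1·√S) = 0.027 × 497 / (√0.015) = 109.6.
Try y = 10.5 m: A R^(2/3) = 124.5 — over.
Try y = 6.57 m: A R^(2/3) = 71.36 — short.
Try y = 9.41 m: A R^(2/3) = 109.6 — ≈ 109.6.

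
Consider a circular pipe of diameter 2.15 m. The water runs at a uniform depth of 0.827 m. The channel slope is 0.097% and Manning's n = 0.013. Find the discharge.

For a circular section of diameter D = 2.15 m at depth y = 0.827 m, the central angle is θ = 2 arccos(1 − 2y/D) = 2.676 rad. Then A = (D²/8)(θ − sin θ) = 1.287 m² and P = Dθ/2 = 2.877 m.
Hydraulic radius R = A/P = 1.287/2.877 = 0.4473 m.
Manning's equation: Q = (1/n) A R^(2/3) S^(1/2) = (1/0.013) × 1.287 × 0.4473^(2/3) × 0.00097^(1/2) = 1.8 m³/s.

Q = 1.8 m³/s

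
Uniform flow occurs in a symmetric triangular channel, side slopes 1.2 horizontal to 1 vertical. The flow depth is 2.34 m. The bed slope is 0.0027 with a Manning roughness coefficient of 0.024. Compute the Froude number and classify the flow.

subcritical

For a triangular section with side slope z = 1.2: A = zy² = 1.2×2.34² = 6.571 m²; P = 2y√(1+z²) = 2×2.34×1.562 = 7.31 m.
Hydraulic radius R = A/P = 6.571/7.31 = 0.8988 m.
V = (1/n) R^(2/3) √S = (1/0.024) × 0.8988^(2/3) × √0.0027 = 2.016 m/s. Hydraulic depth D_h = A/T = 6.571/5.616 = 1.17 m.
Froude number Fr = V/√(g·D_h) = 2.016/√(9.81×1.17) = 0.595, which is less than 1, so the flow is subcritical.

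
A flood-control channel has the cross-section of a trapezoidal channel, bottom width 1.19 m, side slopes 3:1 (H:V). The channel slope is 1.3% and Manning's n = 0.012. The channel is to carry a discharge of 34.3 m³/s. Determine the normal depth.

Manning's equation rearranged: A R^(2/3) = nQ / (1·√S) = 0.012 × 34.3 / (√0.013) = 3.61.
Try y = 1.4 m: A R^(2/3) = 6.236 — too large.
Try y = 0.845 m: A R^(2/3) = 1.934 — too small.
Try y = 1.11 m: A R^(2/3) = 3.613 — ≈ 3.61.

y_n = 1.11 m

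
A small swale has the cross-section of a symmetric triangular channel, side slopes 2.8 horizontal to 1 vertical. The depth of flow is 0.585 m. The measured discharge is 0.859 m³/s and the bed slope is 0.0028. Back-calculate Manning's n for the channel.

n = 0.025

For a triangular section with side slope z = 2.8: A = zy² = 2.8×0.585² = 0.9582 m²; P = 2y√(1+z²) = 2×0.585×2.973 = 3.479 m.
Hydraulic radius R = A/P = 0.9582/3.479 = 0.2755 m.
Rearranging Manning's equation: n = (1/Q) A R^(2/3) S^(1/2) = (1/0.859) × 0.9582 × 0.2755^(2/3) × √0.0028 = 0.025.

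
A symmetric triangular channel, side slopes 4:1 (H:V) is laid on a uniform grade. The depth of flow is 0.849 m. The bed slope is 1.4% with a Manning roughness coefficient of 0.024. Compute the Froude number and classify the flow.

supercritical

For a triangular section with side slope z = 4: A = zy² = 4×0.849² = 2.883 m²; P = 2y√(1+z²) = 2×0.849×4.123 = 7.001 m.
Hydraulic radius R = A/P = 2.883/7.001 = 0.4118 m.
V = (1/n) R^(2/3) √S = (1/0.024) × 0.4118^(2/3) × √0.014 = 2.729 m/s. Hydraulic depth D_h = A/T = 2.883/6.792 = 0.4245 m.
Froude number Fr = V/√(g·D_h) = 2.729/√(9.81×0.4245) = 1.34, which is greater than 1, so the flow is supercritical.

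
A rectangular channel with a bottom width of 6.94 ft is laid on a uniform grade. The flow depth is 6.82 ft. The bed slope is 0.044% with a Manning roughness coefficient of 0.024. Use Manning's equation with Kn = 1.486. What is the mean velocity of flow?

Flow area A = b·y = 6.94 × 6.82 = 47.33 ft². Wetted perimeter P = b + 2y = 6.94 + 2×6.82 = 20.58 ft.
Hydraulic radius R = A/P = 47.33/20.58 = 2.3 ft.
From Manning's equation, V = (1.486/n) R^(2/3) S^(1/2) = (1.486/0.024) × 2.3^(2/3) × 0.00044^(1/2) = 2.26 ft/s.

V = 2.26 ft/s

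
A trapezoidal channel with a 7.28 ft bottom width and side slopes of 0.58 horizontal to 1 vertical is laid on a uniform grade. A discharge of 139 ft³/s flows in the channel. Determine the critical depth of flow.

At critical depth, Q² T / (g A³) = 1, i.e. A³/T = Q²/g = 139²/32.2 = 600.
At y = 2.57 ft: A³/T = 1116 — high.
At y = 1.69 ft: A³/T = 294.4 — low.
At y = 2.12 ft: A³/T = 602.9 — matches.

y_c = 2.12 ft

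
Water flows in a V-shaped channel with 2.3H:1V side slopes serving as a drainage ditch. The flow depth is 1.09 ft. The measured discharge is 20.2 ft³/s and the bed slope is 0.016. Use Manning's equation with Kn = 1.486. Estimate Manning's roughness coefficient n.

n = 0.016

For a triangular section with side slope z = 2.3: A = zy² = 2.3×1.09² = 2.733 ft²; P = 2y√(1+z²) = 2×1.09×2.508 = 5.467 ft.
Hydraulic radius R = A/P = 2.733/5.467 = 0.4998 ft.
Rearranging Manning's equation: n = (1.486/Q) A R^(2/3) S^(1/2) = (1.486/20.2) × 2.733 × 0.4998^(2/3) × √0.016 = 0.016.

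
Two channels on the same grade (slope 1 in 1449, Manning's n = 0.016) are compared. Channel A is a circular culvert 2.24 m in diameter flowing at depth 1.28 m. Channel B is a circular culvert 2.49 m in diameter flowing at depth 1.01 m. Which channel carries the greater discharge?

Channel A: For a circular section of diameter D = 2.24 m at depth y = 1.28 m, the central angle is θ = 2 arccos(1 − 2y/D) = 3.428 rad. Then A = (D²/8)(θ − sin θ) = 2.328 m² and P = Dθ/2 = 3.84 m. Hydraulic radius R = A/P = 2.328/3.84 = 0.6062 m. Q_A = (1/0.016)·2.328·0.6062^(2/3)·√0.0006901 = 2.737 m³/s.
Channel B: For a circular section of diameter D = 2.49 m at depth y = 1.01 m, the central angle is θ = 2 arccos(1 − 2y/D) = 2.762 rad. Then A = (D²/8)(θ − sin θ) = 1.853 m² and P = Dθ/2 = 3.438 m. Hydraulic radius R = A/P = 1.853/3.438 = 0.5389 m. Q_B = (1/0.016)·1.853·0.5389^(2/3)·√0.0006901 = 2.015 m³/s.
Q_A = 2.737 m³/s vs Q_B = 2.015 m³/s, so channel A carries more.

channel A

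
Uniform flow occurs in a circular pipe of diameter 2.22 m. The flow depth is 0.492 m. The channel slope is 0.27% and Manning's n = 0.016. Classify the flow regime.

For a circular section of diameter D = 2.22 m at depth y = 0.492 m, the central angle is θ = 2 arccos(1 − 2y/D) = 1.961 rad. Then A = (D²/8)(θ − sin θ) = 0.638 m² and P = Dθ/2 = 2.176 m.
Hydraulic radius R = A/P = 0.638/2.176 = 0.2932 m.
V = (1/n) R^(2/3) √S = (1/0.016) × 0.2932^(2/3) × √0.0027 = 1.433 m/s. Hydraulic depth D_h = A/T = 0.638/1.844 = 0.346 m.
Froude number Fr = V/√(g·D_h) = 1.433/√(9.81×0.346) = 0.778, which is less than 1, so the flow is subcritical.

subcritical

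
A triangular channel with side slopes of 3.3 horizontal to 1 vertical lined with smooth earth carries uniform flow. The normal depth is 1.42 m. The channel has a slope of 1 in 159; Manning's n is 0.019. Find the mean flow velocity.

For a triangular section with side slope z = 3.3: A = zy² = 3.3×1.42² = 6.654 m²; P = 2y√(1+z²) = 2×1.42×3.448 = 9.793 m.
Hydraulic radius R = A/P = 6.654/9.793 = 0.6795 m.
From Manning's equation, V = (1/n) R^(2/3) S^(1/2) = (1/0.019) × 0.6795^(2/3) × 0.006289^(1/2) = 3.23 m/s.

V = 3.23 m/s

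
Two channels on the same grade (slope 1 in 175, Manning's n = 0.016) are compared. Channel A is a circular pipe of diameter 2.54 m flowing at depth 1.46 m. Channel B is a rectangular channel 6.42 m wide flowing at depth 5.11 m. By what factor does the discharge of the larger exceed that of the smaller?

Channel A: For a circular section of diameter D = 2.54 m at depth y = 1.46 m, the central angle is θ = 2 arccos(1 − 2y/D) = 3.442 rad. Then A = (D²/8)(θ − sin θ) = 3.014 m² and P = Dθ/2 = 4.371 m. Hydraulic radius R = A/P = 3.014/4.371 = 0.6896 m. Q_A = (1/0.016)·3.014·0.6896^(2/3)·√0.005714 = 11.12 m³/s.
Channel B: Flow area A = b·y = 6.42 × 5.11 = 32.81 m². Wetted perimeter P = b + 2y = 6.42 + 2×5.11 = 16.64 m. Hydraulic radius R = A/P = 32.81/16.64 = 1.972 m. Q_B = (1/0.016)·32.81·1.972^(2/3)·√0.005714 = 243.7 m³/s.
The larger discharge is 243.7 m³/s and the smaller is 11.12 m³/s; the ratio is 21.9.

21.9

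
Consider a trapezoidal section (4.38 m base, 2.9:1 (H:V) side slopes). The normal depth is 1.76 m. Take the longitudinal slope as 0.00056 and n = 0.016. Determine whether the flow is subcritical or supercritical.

With bottom width b = 4.38 m and side slope z = 2.9: A = (b + zy)y = (4.38 + 2.9×1.76)×1.76 = 16.69 m²; P = b + 2y√(1+z²) = 4.38 + 2×1.76×3.068 = 15.18 m.
Hydraulic radius R = A/P = 16.69/15.18 = 1.1 m.
V = (1/n) R^(2/3) √S = (1/0.016) × 1.1^(2/3) × √0.00056 = 1.576 m/s. Hydraulic depth D_h = A/T = 16.69/14.59 = 1.144 m.
Froude number Fr = V/√(g·D_h) = 1.576/√(9.81×1.144) = 0.47, which is less than 1, so the flow is subcritical.

subcritical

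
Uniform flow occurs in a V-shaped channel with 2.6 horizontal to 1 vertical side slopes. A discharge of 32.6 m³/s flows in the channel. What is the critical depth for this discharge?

At critical depth, Q² T / (g A³) = 1, i.e. A³/T = Q²/g = 32.6²/9.81 = 108.3.
Try y = 1.64 m: A³/T = 40.1 — too small.
Try y = 2.26 m: A³/T = 199.3 — too large.
Try y = 2 m: A³/T = 108.2 — ≈ 108.3.

y_c = 2 m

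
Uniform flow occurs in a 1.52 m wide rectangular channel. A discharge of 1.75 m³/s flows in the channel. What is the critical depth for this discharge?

For a rectangular channel, critical depth y_c = (q²/g)^(1/3) where q = Q/b = 1.75/1.52 = 1.151 m²/s.
So y_c = (1.151²/9.81)^(1/3) = 0.513 m.

y_c = 0.513 m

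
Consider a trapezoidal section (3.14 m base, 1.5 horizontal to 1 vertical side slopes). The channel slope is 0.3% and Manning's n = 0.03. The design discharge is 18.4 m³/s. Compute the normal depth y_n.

Manning's equation rearranged: A R^(2/3) = nQ / (1·√S) = 0.03 × 18.4 / (√0.003) = 10.08.
Try y = 1.38 m: A R^(2/3) = 6.632 — too small.
Try y = 2.01 m: A R^(2/3) = 13.9 — too large.
Try y = 1.71 m: A R^(2/3) = 10.07 — close enough.

y_n = 1.71 m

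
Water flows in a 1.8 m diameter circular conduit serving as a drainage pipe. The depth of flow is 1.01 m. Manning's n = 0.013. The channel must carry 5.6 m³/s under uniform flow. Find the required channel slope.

S = 0.00649

For a circular section of diameter D = 1.8 m at depth y = 1.01 m, the central angle is θ = 2 arccos(1 − 2y/D) = 3.387 rad. Then A = (D²/8)(θ − sin θ) = 1.47 m² and P = Dθ/2 = 3.048 m.
Hydraulic radius R = A/P = 1.47/3.048 = 0.4822 m.
From Manning's equation, S = [nQ / (1 A R^(2/3))]² = [0.013 × 5.6 / (1 × 1.47 × 0.4822^(2/3))]² = 0.00649.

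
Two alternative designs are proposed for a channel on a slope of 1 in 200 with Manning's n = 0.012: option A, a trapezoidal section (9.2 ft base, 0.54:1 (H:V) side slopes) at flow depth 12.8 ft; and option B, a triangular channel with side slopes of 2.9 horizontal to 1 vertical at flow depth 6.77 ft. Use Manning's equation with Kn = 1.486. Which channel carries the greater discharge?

Channel A: With bottom width b = 9.2 ft and side slope z = 0.54: A = (b + zy)y = (9.2 + 0.54×12.8)×12.8 = 206.2 ft²; P = b + 2y√(1+z²) = 9.2 + 2×12.8×1.136 = 38.29 ft. Hydraulic radius R = A/P = 206.2/38.29 = 5.386 ft. Q_A = (1.486/0.012)·206.2·5.386^(2/3)·√0.005 = 5548 ft³/s.
Channel B: For a triangular section with side slope z = 2.9: A = zy² = 2.9×6.77² = 132.9 ft²; P = 2y√(1+z²) = 2×6.77×3.068 = 41.53 ft. Hydraulic radius R = A/P = 132.9/41.53 = 3.2 ft. Q_B = (1.486/0.012)·132.9·3.2^(2/3)·√0.005 = 2527 ft³/s.
Q_A = 5548 ft³/s vs Q_B = 2527 ft³/s, so channel A carries more.

channel A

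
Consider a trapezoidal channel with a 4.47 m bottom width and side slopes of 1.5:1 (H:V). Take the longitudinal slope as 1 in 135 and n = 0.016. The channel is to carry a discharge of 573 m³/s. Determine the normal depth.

Manning's equation rearranged: A R^(2/3) = nQ / (1·√S) = 0.016 × 573 / (√0.007407) = 106.5.
At y = 5.69 m: A R^(2/3) = 152.6 — over.
At y = 3.38 m: A R^(2/3) = 50.09 — short.
At y = 4.83 m: A R^(2/3) = 106.6 — close enough.

y_n = 4.83 m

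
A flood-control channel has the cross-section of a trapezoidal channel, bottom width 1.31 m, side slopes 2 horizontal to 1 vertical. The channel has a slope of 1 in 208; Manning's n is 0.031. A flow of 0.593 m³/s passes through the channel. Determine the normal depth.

y_n = 0.343 m

Manning's equation rearranged: A R^(2/3) = nQ / (1·√S) = 0.031 × 0.593 / (√0.004808) = 0.2651.
At y = 0.416 m: A R^(2/3) = 0.3823 — over.
At y = 0.343 m: A R^(2/3) = 0.2649 — ≈ 0.2651.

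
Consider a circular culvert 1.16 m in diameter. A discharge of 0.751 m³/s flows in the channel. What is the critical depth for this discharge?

At critical depth, Q² T / (g A³) = 1, i.e. A³/T = Q²/g = 0.751²/9.81 = 0.05749.
At y = 0.518 m: A³/T = 0.08255 — too large.
At y = 0.328 m: A³/T = 0.01417 — too small.
At y = 0.471 m: A³/T = 0.05733 — matches.

y_c = 0.471 m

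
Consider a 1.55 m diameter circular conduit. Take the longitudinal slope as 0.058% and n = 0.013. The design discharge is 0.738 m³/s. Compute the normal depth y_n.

y_n = 0.679 m

Manning's equation rearranged: A R^(2/3) = nQ / (1·√S) = 0.013 × 0.738 / (√0.00058) = 0.3984.
At y = 0.521 m: A R^(2/3) = 0.2443 — too small.
At y = 0.755 m: A R^(2/3) = 0.4796 — too large.
At y = 0.679 m: A R^(2/3) = 0.3983 — matches.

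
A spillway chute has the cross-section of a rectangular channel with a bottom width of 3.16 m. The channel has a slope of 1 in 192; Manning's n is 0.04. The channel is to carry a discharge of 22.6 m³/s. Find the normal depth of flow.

Manning's equation rearranged: A R^(2/3) = nQ / (1·√S) = 0.04 × 22.6 / (√0.005208) = 12.53.
At y = 2.74 m: A R^(2/3) = 8.671 — too small.
At y = 4.36 m: A R^(2/3) = 15.21 — too large.
At y = 3.7 m: A R^(2/3) = 12.51 — close enough.

y_n = 3.7 m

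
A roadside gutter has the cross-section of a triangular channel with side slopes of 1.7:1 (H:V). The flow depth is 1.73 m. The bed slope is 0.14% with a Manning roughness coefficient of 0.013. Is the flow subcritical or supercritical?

subcritical

For a triangular section with side slope z = 1.7: A = zy² = 1.7×1.73² = 5.088 m²; P = 2y√(1+z²) = 2×1.73×1.972 = 6.824 m.
Hydraulic radius R = A/P = 5.088/6.824 = 0.7456 m.
V = (1/n) R^(2/3) √S = (1/0.013) × 0.7456^(2/3) × √0.0014 = 2.367 m/s. Hydraulic depth D_h = A/T = 5.088/5.882 = 0.865 m.
Froude number Fr = V/√(g·D_h) = 2.367/√(9.81×0.865) = 0.812, which is less than 1, so the flow is subcritical.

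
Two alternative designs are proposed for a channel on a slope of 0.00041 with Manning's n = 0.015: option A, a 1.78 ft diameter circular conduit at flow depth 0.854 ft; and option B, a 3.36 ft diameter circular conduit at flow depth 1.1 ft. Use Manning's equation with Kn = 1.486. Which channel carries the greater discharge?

channel B

Channel A: For a circular section of diameter D = 1.78 ft at depth y = 0.854 ft, the central angle is θ = 2 arccos(1 − 2y/D) = 3.061 rad. Then A = (D²/8)(θ − sin θ) = 1.18 ft² and P = Dθ/2 = 2.724 ft. Hydraulic radius R = A/P = 1.18/2.724 = 0.4332 ft. Q_A = (1.486/0.015)·1.18·0.4332^(2/3)·√0.00041 = 1.355 ft³/s.
Channel B: For a circular section of diameter D = 3.36 ft at depth y = 1.1 ft, the central angle is θ = 2 arccos(1 − 2y/D) = 2.437 rad. Then A = (D²/8)(θ − sin θ) = 2.524 ft² and P = Dθ/2 = 4.094 ft. Hydraulic radius R = A/P = 2.524/4.094 = 0.6166 ft. Q_B = (1.486/0.015)·2.524·0.6166^(2/3)·√0.00041 = 3.668 ft³/s.
Q_A = 1.355 ft³/s vs Q_B = 3.668 ft³/s, so channel B carries more.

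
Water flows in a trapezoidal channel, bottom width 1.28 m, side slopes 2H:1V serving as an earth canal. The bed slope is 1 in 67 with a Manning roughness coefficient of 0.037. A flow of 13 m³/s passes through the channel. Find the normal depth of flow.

y_n = 1.29 m

Manning's equation rearranged: A R^(2/3) = nQ / (1·√S) = 0.037 × 13 / (√0.01493) = 3.937.
Trying y = 1.47 m: A R^(2/3) = 5.301 — too large.
Trying y = 1.11 m: A R^(2/3) = 2.831 — too small.
Trying y = 1.29 m: A R^(2/3) = 3.949 — matches.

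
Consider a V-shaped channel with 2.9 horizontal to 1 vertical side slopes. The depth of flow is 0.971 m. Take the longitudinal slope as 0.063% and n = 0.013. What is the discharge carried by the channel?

For a triangular section with side slope z = 2.9: A = zy² = 2.9×0.971² = 2.734 m²; P = 2y√(1+z²) = 2×0.971×3.068 = 5.957 m.
Hydraulic radius R = A/P = 2.734/5.957 = 0.459 m.
Manning's equation: Q = (1/n) A R^(2/3) S^(1/2) = (1/0.013) × 2.734 × 0.459^(2/3) × 0.00063^(1/2) = 3.14 m³/s.

Q = 3.14 m³/s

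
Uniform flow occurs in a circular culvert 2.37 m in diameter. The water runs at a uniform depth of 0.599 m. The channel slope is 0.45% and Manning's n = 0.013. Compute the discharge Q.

Q = 2.25 m³/s

For a circular section of diameter D = 2.37 m at depth y = 0.599 m, the central angle is θ = 2 arccos(1 − 2y/D) = 2.107 rad. Then A = (D²/8)(θ − sin θ) = 0.8758 m² and P = Dθ/2 = 2.497 m.
Hydraulic radius R = A/P = 0.8758/2.497 = 0.3508 m.
Manning's equation: Q = (1/n) A R^(2/3) S^(1/2) = (1/0.013) × 0.8758 × 0.3508^(2/3) × 0.0045^(1/2) = 2.25 m³/s.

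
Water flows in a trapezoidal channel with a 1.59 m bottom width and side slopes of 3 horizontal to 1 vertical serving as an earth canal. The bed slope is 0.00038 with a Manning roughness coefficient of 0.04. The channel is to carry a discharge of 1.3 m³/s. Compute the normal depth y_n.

y_n = 0.922 m

Manning's equation rearranged: A R^(2/3) = nQ / (1·√S) = 0.04 × 1.3 / (√0.00038) = 2.668.
Trying y = 1.08 m: A R^(2/3) = 3.791 — too large.
Trying y = 0.828 m: A R^(2/3) = 2.108 — too small.
Trying y = 0.922 m: A R^(2/3) = 2.667 — ≈ 2.668.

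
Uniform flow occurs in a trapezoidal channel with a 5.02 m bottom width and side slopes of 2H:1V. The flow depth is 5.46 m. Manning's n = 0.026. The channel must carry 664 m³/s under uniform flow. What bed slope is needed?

S = 0.00927

With bottom width b = 5.02 m and side slope z = 2: A = (b + zy)y = (5.02 + 2×5.46)×5.46 = 87.03 m²; P = b + 2y√(1+z²) = 5.02 + 2×5.46×2.236 = 29.44 m.
Hydraulic radius R = A/P = 87.03/29.44 = 2.956 m.
From Manning's equation, S = [nQ / (1 A R^(2/3))]² = [0.026 × 664 / (1 × 87.03 × 2.956^(2/3))]² = 0.00927.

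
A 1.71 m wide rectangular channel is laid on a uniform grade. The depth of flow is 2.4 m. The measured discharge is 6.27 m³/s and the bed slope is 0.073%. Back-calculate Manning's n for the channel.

Flow area A = b·y = 1.71 × 2.4 = 4.104 m². Wetted perimeter P = b + 2y = 1.71 + 2×2.4 = 6.51 m.
Hydraulic radius R = A/P = 4.104/6.51 = 0.6304 m.
Rearranging Manning's equation: n = (1/Q) A R^(2/3) S^(1/2) = (1/6.27) × 4.104 × 0.6304^(2/3) × √0.00073 = 0.013.

n = 0.013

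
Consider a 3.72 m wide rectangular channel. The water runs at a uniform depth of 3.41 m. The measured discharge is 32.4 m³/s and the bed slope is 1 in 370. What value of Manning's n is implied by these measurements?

Flow area A = b·y = 3.72 × 3.41 = 12.69 m². Wetted perimeter P = b + 2y = 3.72 + 2×3.41 = 10.54 m.
Hydraulic radius R = A/P = 12.69/10.54 = 1.204 m.
Rearranging Manning's equation: n = (1/Q) A R^(2/3) S^(1/2) = (1/32.4) × 12.69 × 1.204^(2/3) × √0.002703 = 0.023.

n = 0.023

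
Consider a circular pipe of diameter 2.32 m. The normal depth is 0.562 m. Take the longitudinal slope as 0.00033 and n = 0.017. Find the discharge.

Q = 0.404 m³/s

For a circular section of diameter D = 2.32 m at depth y = 0.562 m, the central angle is θ = 2 arccos(1 − 2y/D) = 2.058 rad. Then A = (D²/8)(θ − sin θ) = 0.7905 m² and P = Dθ/2 = 2.388 m.
Hydraulic radius R = A/P = 0.7905/2.388 = 0.3311 m.
Manning's equation: Q = (1/n) A R^(2/3) S^(1/2) = (1/0.017) × 0.7905 × 0.3311^(2/3) × 0.00033^(1/2) = 0.404 m³/s.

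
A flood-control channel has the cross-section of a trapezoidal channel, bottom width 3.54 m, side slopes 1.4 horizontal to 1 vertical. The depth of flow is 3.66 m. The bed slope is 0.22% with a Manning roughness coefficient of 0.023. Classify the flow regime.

subcritical

With bottom width b = 3.54 m and side slope z = 1.4: A = (b + zy)y = (3.54 + 1.4×3.66)×3.66 = 31.71 m²; P = b + 2y√(1+z²) = 3.54 + 2×3.66×1.72 = 16.13 m.
Hydraulic radius R = A/P = 31.71/16.13 = 1.965 m.
V = (1/n) R^(2/3) √S = (1/0.023) × 1.965^(2/3) × √0.0022 = 3.2 m/s. Hydraulic depth D_h = A/T = 31.71/13.79 = 2.3 m.
Froude number Fr = V/√(g·D_h) = 3.2/√(9.81×2.3) = 0.674, which is less than 1, so the flow is subcritical.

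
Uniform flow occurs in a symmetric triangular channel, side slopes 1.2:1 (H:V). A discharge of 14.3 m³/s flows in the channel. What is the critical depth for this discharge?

y_c = 1.96 m

At critical depth, Q² T / (g A³) = 1, i.e. A³/T = Q²/g = 14.3²/9.81 = 20.85.
Try y = 1.49 m: A³/T = 5.288 — short.
Try y = 1.96 m: A³/T = 20.83 — matches.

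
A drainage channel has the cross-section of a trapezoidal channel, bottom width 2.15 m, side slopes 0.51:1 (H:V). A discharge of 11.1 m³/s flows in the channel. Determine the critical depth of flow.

At critical depth, Q² T / (g A³) = 1, i.e. A³/T = Q²/g = 11.1²/9.81 = 12.56.
Try y = 0.961 m: A³/T = 5.217 — low.
Try y = 1.26 m: A³/T = 12.68 — close enough.

y_c = 1.26 m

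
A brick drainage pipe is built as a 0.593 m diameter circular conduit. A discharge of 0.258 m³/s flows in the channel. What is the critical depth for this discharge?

At critical depth, Q² T / (g A³) = 1, i.e. A³/T = Q²/g = 0.258²/9.81 = 0.006785.
At y = 0.413 m: A³/T = 0.01588 — over.
At y = 0.254 m: A³/T = 0.002457 — short.
At y = 0.331 m: A³/T = 0.006761 — close enough.

y_c = 0.331 m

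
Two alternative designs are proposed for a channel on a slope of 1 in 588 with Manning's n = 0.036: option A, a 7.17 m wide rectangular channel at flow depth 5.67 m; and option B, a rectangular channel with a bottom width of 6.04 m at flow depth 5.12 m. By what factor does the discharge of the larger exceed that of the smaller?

Channel A: Flow area A = b·y = 7.17 × 5.67 = 40.65 m². Wetted perimeter P = b + 2y = 7.17 + 2×5.67 = 18.51 m. Hydraulic radius R = A/P = 40.65/18.51 = 2.196 m. Q_A = (1/0.036)·40.65·2.196^(2/3)·√0.001701 = 78.69 m³/s.
Channel B: Flow area A = b·y = 6.04 × 5.12 = 30.92 m². Wetted perimeter P = b + 2y = 6.04 + 2×5.12 = 16.28 m. Hydraulic radius R = A/P = 30.92/16.28 = 1.9 m. Q_B = (1/0.036)·30.92·1.9^(2/3)·√0.001701 = 54.34 m³/s.
The larger discharge is 78.69 m³/s and the smaller is 54.34 m³/s; the ratio is 1.45.

1.45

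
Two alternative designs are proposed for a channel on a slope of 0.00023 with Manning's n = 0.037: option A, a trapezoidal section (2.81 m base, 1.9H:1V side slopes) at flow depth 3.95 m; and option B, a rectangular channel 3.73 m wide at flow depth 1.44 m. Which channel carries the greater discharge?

Channel A: With bottom width b = 2.81 m and side slope z = 1.9: A = (b + zy)y = (2.81 + 1.9×3.95)×3.95 = 40.74 m²; P = b + 2y√(1+z²) = 2.81 + 2×3.95×2.147 = 19.77 m. Hydraulic radius R = A/P = 40.74/19.77 = 2.061 m. Q_A = (1/0.037)·40.74·2.061^(2/3)·√0.00023 = 27.04 m³/s.
Channel B: Flow area A = b·y = 3.73 × 1.44 = 5.371 m². Wetted perimeter P = b + 2y = 3.73 + 2×1.44 = 6.61 m. Hydraulic radius R = A/P = 5.371/6.61 = 0.8126 m. Q_B = (1/0.037)·5.371·0.8126^(2/3)·√0.00023 = 1.917 m³/s.
Q_A = 27.04 m³/s vs Q_B = 1.917 m³/s, so channel A carries more.

channel A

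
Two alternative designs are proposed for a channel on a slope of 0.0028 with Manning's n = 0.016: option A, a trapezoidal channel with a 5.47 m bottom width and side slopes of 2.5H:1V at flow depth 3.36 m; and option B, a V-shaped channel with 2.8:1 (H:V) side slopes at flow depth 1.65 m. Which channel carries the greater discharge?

channel A

Channel A: With bottom width b = 5.47 m and side slope z = 2.5: A = (b + zy)y = (5.47 + 2.5×3.36)×3.36 = 46.6 m²; P = b + 2y√(1+z²) = 5.47 + 2×3.36×2.693 = 23.56 m. Hydraulic radius R = A/P = 46.6/23.56 = 1.978 m. Q_A = (1/0.016)·46.6·1.978^(2/3)·√0.0028 = 242.8 m³/s.
Channel B: For a triangular section with side slope z = 2.8: A = zy² = 2.8×1.65² = 7.623 m²; P = 2y√(1+z²) = 2×1.65×2.973 = 9.812 m. Hydraulic radius R = A/P = 7.623/9.812 = 0.7769 m. Q_B = (1/0.016)·7.623·0.7769^(2/3)·√0.0028 = 21.31 m³/s.
Q_A = 242.8 m³/s vs Q_B = 21.31 m³/s, so channel A carries more.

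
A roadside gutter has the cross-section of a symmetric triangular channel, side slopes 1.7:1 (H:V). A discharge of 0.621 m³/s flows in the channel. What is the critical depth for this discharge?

At critical depth, Q² T / (g A³) = 1, i.e. A³/T = Q²/g = 0.621²/9.81 = 0.03931.
At y = 0.427 m: A³/T = 0.02051 — short.
At y = 0.609 m: A³/T = 0.121 — over.
At y = 0.486 m: A³/T = 0.03918 — close enough.

y_c = 0.486 m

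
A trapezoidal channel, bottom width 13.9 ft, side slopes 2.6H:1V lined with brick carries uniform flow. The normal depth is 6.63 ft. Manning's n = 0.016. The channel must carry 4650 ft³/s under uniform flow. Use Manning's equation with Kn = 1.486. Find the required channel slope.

With bottom width b = 13.9 ft and side slope z = 2.6: A = (b + zy)y = (13.9 + 2.6×6.63)×6.63 = 206.4 ft²; P = b + 2y√(1+z²) = 13.9 + 2×6.63×2.786 = 50.84 ft.
Hydraulic radius R = A/P = 206.4/50.84 = 4.061 ft.
From Manning's equation, S = [nQ / (1.486 A R^(2/3))]² = [0.016 × 4650 / (1.486 × 206.4 × 4.061^(2/3))]² = 0.00908.

S = 0.00908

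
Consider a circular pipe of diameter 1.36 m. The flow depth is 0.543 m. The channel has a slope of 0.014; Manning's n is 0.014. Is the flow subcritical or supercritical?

supercritical

For a circular section of diameter D = 1.36 m at depth y = 0.543 m, the central angle is θ = 2 arccos(1 − 2y/D) = 2.736 rad. Then A = (D²/8)(θ − sin θ) = 0.5413 m² and P = Dθ/2 = 1.86 m.
Hydraulic radius R = A/P = 0.5413/1.86 = 0.291 m.
V = (1/n) R^(2/3) √S = (1/0.014) × 0.291^(2/3) × √0.014 = 3.711 m/s. Hydraulic depth D_h = A/T = 0.5413/1.332 = 0.4063 m.
Froude number Fr = V/√(g·D_h) = 3.711/√(9.81×0.4063) = 1.86, which is greater than 1, so the flow is supercritical.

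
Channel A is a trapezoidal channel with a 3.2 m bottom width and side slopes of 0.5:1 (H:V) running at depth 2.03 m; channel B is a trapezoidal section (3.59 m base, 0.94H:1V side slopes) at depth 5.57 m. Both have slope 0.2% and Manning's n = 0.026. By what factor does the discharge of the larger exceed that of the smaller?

10.2

Channel A: With bottom width b = 3.2 m and side slope z = 0.5: A = (b + zy)y = (3.2 + 0.5×2.03)×2.03 = 8.556 m²; P = b + 2y√(1+z²) = 3.2 + 2×2.03×1.118 = 7.739 m. Hydraulic radius R = A/P = 8.556/7.739 = 1.106 m. Q_A = (1/0.026)·8.556·1.106^(2/3)·√0.002 = 15.74 m³/s.
Channel B: With bottom width b = 3.59 m and side slope z = 0.94: A = (b + zy)y = (3.59 + 0.94×5.57)×5.57 = 49.16 m²; P = b + 2y√(1+z²) = 3.59 + 2×5.57×1.372 = 18.88 m. Hydraulic radius R = A/P = 49.16/18.88 = 2.604 m. Q_B = (1/0.026)·49.16·2.604^(2/3)·√0.002 = 160 m³/s.
The larger discharge is 160 m³/s and the smaller is 15.74 m³/s; the ratio is 10.2.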